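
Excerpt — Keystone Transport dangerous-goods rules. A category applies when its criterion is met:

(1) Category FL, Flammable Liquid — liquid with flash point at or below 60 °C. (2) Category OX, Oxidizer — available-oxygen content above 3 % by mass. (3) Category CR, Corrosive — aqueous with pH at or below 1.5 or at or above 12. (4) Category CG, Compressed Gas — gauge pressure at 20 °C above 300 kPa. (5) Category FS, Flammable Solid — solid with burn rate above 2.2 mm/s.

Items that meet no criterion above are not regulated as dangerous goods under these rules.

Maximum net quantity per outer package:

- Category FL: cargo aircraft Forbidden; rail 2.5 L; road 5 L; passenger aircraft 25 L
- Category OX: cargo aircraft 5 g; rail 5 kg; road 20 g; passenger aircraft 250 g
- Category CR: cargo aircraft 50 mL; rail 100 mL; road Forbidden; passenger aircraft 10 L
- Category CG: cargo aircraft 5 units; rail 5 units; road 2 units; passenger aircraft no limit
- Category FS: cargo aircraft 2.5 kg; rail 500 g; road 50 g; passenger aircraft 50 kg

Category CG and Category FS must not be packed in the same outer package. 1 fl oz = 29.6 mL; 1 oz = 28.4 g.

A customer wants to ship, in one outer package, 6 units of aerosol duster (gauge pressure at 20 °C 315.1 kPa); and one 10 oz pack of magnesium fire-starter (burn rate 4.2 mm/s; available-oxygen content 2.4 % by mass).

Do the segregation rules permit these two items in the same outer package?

No

Gauge pressure at 20 °C 315.1 kPa meets the Category CG criterion (Compressed Gas), so the aerosol duster is Category CG.
The magnesium fire-starter has burn rate 4.2 mm/s, which is > 2.2 mm/s, so it is Category FS (Flammable Solid).
Category CG and Category FS may not share an outer package.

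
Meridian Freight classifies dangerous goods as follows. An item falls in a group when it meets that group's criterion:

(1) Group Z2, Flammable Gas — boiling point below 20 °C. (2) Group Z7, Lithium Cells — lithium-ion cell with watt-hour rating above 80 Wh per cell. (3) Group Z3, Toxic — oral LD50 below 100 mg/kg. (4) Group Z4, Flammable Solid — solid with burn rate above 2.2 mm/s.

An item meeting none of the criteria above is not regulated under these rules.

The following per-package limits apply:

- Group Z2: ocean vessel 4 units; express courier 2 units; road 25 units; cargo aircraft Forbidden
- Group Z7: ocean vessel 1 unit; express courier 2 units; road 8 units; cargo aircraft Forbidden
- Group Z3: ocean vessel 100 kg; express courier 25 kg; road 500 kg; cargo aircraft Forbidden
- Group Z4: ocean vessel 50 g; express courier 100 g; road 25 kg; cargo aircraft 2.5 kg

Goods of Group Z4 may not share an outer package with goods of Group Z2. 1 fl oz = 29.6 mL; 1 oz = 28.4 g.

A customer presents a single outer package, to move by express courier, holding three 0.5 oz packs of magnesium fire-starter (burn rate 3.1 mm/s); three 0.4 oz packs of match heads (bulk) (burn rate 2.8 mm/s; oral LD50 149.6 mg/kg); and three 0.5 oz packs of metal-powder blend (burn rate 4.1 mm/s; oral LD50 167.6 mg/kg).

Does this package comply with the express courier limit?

No

Burn rate 3.1 mm/s meets the Group Z4 criterion (Flammable Solid), so the magnesium fire-starter is Group Z4.
Match heads (bulk): burn rate 2.8 mm/s > 2.2 mm/s → Group Z4 (Flammable Solid).
The metal-powder blend has burn rate 4.1 mm/s, which is > 2.2 mm/s, so it is Group Z4 (Flammable Solid).
Total Group Z4: (three 0.5 oz packs = 42.6 g) + (three 0.4 oz packs = 34.08 g) + (three 0.5 oz packs = 42.6 g) = 119.28 g.
119.28 g > 100 g (express courier limit, Group Z4) — over the limit.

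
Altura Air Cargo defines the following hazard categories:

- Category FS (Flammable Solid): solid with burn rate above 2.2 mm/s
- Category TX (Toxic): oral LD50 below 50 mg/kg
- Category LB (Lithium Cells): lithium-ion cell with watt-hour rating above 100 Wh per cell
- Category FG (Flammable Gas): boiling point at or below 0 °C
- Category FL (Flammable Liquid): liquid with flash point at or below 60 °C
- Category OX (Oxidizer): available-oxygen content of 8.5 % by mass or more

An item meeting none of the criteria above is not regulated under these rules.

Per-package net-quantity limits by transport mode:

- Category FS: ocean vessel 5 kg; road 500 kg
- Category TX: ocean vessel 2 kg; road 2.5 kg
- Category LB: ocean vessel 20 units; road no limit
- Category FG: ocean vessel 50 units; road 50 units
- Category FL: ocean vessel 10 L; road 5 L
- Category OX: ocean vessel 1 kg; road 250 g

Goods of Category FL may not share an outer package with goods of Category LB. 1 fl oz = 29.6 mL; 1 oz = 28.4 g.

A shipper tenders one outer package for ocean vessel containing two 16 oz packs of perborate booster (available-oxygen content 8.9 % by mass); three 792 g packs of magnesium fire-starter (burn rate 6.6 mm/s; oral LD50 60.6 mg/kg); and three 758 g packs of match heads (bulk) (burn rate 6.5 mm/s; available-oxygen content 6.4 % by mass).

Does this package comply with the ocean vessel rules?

Yes

The perborate booster has available-oxygen content 8.9 % by mass, which is ≥ 8.5 % by mass, so it is Category OX (Oxidizer).
With burn rate 6.6 mm/s (> 2.2 mm/s), the magnesium fire-starter falls in Category FS.
Match heads (bulk): burn rate 6.5 mm/s > 2.2 mm/s → Category FS (Flammable Solid).
Total Category FS: (three 792 g packs = 2.376 kg) + (three 758 g packs = 2.274 kg) = 4.65 kg.
4.65 kg is within the ocean vessel limit of 5 kg for Category FS.
Category OX quantity: two 16 oz packs = 908.8 g.
908.8 g is within the ocean vessel limit of 1 kg for Category OX.
The segregation rule (Category FL with Category LB) does not apply to Category FS with Category OX.
Every hazard category is within its ocean vessel limit and no segregation rule is violated.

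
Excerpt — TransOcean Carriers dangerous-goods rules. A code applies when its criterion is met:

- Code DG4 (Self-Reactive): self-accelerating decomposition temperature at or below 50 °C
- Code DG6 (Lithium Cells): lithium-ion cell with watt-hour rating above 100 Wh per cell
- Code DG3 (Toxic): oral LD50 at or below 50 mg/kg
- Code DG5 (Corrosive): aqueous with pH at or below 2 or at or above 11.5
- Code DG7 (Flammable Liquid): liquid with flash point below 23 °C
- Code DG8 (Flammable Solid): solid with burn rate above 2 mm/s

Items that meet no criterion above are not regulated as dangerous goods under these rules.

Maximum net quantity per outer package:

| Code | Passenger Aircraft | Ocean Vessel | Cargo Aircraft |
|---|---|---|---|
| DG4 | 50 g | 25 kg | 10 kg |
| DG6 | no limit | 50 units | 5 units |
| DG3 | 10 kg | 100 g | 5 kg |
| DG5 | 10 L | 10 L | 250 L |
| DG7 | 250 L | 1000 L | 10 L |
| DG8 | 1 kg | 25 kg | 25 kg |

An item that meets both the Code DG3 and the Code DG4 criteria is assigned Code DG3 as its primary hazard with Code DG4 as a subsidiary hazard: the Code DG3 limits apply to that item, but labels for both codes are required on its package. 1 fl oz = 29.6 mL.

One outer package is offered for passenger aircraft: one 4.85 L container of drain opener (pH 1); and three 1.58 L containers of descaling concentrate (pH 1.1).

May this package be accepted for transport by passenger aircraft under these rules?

With pH 1 (≤ 2), the drain opener falls in Code DG5.
The descaling concentrate has pH 1.1, which is ≤ 2, so it is Code DG5 (Corrosive).
Total Code DG5: 4.85 L + (three 1.58 L containers = 4.74 L) = 9.59 L.
9.59 L is within the passenger aircraft limit of 10 L for Code DG5.

Yes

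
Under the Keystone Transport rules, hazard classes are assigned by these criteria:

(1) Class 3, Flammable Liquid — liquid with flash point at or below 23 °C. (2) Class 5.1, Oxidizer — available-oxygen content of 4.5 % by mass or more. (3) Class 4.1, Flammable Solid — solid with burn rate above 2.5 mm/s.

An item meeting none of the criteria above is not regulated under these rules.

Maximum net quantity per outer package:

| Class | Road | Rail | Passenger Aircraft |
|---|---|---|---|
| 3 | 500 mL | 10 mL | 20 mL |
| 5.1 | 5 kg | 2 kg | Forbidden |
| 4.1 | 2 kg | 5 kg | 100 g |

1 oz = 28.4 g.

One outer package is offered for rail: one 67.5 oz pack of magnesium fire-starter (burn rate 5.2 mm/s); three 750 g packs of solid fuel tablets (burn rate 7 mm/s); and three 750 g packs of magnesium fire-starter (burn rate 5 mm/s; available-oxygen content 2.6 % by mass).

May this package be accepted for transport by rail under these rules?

The magnesium fire-starter has burn rate 5.2 mm/s, which is > 2.5 mm/s, so it is Class 4.1 (Flammable Solid).
With burn rate 7 mm/s (> 2.5 mm/s), the solid fuel tablets fall in Class 4.1.
The magnesium fire-starter has burn rate 5 mm/s, which is > 2.5 mm/s, so it is Class 4.1 (Flammable Solid).
Class 4.1 net quantity: (one 67.5 oz pack = 1.917 kg) + (three 750 g packs = 2.25 kg) + (three 750 g packs = 2.25 kg) = 6.417 kg.
That exceeds the Class 4.1 rail limit of 5 kg.

No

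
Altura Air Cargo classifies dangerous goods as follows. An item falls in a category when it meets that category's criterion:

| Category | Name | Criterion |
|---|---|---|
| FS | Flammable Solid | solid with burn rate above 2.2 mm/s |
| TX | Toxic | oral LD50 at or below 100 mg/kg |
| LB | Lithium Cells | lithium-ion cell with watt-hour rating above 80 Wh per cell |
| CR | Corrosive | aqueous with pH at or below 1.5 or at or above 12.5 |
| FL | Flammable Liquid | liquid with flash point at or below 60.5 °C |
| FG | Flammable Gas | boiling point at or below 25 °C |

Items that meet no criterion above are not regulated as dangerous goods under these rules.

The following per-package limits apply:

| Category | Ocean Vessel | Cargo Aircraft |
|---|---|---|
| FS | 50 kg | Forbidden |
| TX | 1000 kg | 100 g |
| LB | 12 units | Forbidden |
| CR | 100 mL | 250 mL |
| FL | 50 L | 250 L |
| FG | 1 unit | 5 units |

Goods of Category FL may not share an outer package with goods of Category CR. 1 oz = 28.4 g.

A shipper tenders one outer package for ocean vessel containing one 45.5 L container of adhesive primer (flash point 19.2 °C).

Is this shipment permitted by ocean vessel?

Yes

Adhesive primer: flash point 19.2 °C ≤ 60.5 °C → Category FL (Flammable Liquid).
Category FL quantity: 45.5 L.
45.5 L is within the ocean vessel limit of 50 L for Category FL.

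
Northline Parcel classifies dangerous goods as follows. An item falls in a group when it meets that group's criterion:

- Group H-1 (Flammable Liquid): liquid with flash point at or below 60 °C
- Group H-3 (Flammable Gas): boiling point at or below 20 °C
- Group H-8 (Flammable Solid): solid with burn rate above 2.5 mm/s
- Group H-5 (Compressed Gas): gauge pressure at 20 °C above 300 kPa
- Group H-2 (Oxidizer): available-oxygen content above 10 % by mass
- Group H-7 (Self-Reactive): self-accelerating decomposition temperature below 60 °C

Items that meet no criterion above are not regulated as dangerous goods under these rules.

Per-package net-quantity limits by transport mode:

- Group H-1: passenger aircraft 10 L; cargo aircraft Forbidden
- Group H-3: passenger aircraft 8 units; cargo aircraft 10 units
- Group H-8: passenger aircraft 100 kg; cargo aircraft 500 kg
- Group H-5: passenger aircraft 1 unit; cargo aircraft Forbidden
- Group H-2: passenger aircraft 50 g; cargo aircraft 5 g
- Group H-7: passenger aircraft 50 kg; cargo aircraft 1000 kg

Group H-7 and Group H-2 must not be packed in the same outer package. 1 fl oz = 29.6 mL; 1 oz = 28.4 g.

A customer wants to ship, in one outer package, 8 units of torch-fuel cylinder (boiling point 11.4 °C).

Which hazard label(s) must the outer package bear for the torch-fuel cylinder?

Group H-3

With boiling point 11.4 °C (≤ 20 °C), the torch-fuel cylinder falls in Group H-3.
Only the Group H-3 label is required.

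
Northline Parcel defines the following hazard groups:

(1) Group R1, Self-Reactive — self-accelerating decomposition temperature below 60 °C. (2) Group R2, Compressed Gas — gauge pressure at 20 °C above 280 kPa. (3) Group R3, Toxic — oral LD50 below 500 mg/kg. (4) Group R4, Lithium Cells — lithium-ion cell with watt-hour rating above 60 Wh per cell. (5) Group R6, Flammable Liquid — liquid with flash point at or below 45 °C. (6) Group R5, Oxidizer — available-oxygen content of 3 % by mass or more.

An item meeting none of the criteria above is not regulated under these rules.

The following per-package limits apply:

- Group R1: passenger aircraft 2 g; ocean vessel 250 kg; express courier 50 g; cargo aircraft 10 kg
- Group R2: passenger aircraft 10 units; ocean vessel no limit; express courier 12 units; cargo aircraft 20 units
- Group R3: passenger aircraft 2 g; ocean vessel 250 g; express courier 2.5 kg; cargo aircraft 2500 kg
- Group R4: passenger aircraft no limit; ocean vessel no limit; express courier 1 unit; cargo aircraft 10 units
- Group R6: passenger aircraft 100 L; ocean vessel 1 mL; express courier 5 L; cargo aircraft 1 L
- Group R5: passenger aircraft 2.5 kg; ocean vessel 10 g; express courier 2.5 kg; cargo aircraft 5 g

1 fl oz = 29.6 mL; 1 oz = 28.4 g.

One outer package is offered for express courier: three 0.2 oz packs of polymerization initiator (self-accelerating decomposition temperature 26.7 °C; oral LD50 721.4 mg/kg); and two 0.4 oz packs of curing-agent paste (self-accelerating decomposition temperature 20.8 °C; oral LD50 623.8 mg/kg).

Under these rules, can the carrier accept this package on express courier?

Yes

With self-accelerating decomposition temperature 26.7 °C (< 60 °C), the polymerization initiator falls in Group R1.
With self-accelerating decomposition temperature 20.8 °C (< 60 °C), the curing-agent paste falls in Group R1.
Total Group R1: (three 0.2 oz packs = 17.04 g) + (two 0.4 oz packs = 22.72 g) = 39.76 g.
That is within the Group R1 express courier limit of 50 g.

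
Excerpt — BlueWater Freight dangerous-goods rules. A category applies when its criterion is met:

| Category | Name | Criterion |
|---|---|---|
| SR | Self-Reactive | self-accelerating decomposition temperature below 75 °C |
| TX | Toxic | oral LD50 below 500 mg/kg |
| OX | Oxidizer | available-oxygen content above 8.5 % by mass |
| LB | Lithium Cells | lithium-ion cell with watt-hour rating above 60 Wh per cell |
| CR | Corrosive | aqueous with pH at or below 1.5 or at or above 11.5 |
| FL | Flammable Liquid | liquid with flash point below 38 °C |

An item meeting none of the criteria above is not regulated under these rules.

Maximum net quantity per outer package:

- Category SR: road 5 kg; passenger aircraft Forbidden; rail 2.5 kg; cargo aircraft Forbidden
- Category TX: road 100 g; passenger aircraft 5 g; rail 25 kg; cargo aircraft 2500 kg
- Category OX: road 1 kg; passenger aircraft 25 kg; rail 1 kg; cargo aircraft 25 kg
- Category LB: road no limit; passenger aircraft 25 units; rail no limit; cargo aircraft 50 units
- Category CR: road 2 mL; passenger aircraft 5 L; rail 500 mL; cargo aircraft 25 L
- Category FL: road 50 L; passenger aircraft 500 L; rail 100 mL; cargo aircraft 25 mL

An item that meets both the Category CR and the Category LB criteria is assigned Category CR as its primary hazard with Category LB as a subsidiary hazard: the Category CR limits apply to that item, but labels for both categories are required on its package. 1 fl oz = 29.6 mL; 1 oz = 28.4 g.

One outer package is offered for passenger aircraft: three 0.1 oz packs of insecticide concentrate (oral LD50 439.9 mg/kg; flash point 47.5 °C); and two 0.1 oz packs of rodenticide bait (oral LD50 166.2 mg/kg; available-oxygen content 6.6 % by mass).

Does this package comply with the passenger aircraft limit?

No

With oral LD50 439.9 mg/kg (< 500 mg/kg), the insecticide concentrate falls in Category TX.
Rodenticide bait: oral LD50 166.2 mg/kg < 500 mg/kg → Category TX (Toxic).
Total Category TX: (three 0.1 oz packs = 8.52 g) + (two 0.1 oz packs = 5.68 g) = 14.2 g.
14.2 g exceeds the passenger aircraft limit of 5 g for Category TX.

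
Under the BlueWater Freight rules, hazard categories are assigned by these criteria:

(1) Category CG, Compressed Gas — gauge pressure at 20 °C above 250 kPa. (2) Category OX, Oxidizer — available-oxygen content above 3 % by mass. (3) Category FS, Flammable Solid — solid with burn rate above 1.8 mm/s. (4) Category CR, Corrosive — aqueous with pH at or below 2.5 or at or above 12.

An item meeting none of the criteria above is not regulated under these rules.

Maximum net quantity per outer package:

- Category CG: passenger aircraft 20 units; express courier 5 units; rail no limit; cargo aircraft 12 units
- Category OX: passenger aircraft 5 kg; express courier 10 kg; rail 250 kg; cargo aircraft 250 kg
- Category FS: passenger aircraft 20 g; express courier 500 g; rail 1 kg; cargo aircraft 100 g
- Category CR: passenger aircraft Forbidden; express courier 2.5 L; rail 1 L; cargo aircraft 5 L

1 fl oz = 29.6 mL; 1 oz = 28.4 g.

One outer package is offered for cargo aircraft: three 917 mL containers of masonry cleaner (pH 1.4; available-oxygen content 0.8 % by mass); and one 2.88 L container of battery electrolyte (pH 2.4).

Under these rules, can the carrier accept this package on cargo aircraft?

No

With pH 1.4 (≤ 2.5), the masonry cleaner falls in Category CR.
The battery electrolyte has pH 2.4, which is ≤ 2.5, so it is Category CR (Corrosive).
Total Category CR: (three 917 mL containers = 2.751 L) + 2.88 L = 5.631 L.
That exceeds the Category CR cargo aircraft limit of 5 L.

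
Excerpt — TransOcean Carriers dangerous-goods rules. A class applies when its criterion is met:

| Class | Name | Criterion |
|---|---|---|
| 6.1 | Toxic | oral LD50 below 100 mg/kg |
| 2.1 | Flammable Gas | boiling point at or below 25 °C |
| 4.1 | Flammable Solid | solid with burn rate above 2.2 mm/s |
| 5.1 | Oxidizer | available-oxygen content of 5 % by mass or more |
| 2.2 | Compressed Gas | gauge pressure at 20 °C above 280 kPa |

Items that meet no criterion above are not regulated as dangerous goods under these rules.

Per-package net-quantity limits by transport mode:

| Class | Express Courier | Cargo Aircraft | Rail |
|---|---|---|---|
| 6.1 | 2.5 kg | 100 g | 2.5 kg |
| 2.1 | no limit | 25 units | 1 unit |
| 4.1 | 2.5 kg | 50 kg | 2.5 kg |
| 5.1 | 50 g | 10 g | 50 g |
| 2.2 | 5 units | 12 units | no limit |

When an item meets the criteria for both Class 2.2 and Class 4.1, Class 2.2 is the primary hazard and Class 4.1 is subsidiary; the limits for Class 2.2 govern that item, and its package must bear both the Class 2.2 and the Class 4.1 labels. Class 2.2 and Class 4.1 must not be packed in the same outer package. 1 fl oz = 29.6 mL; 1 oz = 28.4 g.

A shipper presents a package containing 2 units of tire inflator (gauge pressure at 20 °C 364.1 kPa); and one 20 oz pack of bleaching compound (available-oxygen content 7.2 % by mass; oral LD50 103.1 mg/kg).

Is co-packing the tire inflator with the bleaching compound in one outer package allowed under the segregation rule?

Gauge pressure at 20 °C 364.1 kPa meets the Class 2.2 criterion (Compressed Gas), so the tire inflator is Class 2.2.
Bleaching compound: available-oxygen content 7.2 % by mass ≥ 5 % by mass → Class 5.1 (Oxidizer).
No segregation rule bars Class 2.2 with Class 5.1.

Yes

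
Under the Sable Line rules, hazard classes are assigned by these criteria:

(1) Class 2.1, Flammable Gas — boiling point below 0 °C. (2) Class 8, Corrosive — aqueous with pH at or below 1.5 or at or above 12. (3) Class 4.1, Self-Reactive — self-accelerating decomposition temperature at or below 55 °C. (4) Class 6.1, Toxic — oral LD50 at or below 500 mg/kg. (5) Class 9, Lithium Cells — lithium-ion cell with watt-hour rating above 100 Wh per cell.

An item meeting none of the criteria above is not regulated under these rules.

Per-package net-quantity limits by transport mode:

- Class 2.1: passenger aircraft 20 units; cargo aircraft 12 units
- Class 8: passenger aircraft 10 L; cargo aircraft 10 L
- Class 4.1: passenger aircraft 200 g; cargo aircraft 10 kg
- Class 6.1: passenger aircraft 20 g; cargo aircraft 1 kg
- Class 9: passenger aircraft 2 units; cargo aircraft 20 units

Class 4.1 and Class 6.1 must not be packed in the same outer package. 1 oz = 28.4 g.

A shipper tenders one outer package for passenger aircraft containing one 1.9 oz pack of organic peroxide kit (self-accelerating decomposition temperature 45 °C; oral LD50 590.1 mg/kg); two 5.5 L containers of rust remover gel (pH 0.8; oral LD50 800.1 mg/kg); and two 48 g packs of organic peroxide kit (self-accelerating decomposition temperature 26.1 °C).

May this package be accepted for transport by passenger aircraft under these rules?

With self-accelerating decomposition temperature 45 °C (≤ 55 °C), the organic peroxide kit falls in Class 4.1.
pH 0.8 meets the Class 8 criterion (Corrosive), so the rust remover gel is Class 8.
The organic peroxide kit has self-accelerating decomposition temperature 26.1 °C, which is ≤ 55 °C, so it is Class 4.1 (Self-Reactive).
Class 4.1 net quantity: (one 1.9 oz pack = 53.96 g) + (two 48 g packs = 96 g) = 149.96 g.
That is within the Class 4.1 passenger aircraft limit of 200 g.
Class 8 quantity: two 5.5 L containers = 11 L.
11 L exceeds the passenger aircraft limit of 10 L for Class 8.
The segregation rule (Class 4.1 with Class 6.1) does not apply to Class 4.1 with Class 8.

No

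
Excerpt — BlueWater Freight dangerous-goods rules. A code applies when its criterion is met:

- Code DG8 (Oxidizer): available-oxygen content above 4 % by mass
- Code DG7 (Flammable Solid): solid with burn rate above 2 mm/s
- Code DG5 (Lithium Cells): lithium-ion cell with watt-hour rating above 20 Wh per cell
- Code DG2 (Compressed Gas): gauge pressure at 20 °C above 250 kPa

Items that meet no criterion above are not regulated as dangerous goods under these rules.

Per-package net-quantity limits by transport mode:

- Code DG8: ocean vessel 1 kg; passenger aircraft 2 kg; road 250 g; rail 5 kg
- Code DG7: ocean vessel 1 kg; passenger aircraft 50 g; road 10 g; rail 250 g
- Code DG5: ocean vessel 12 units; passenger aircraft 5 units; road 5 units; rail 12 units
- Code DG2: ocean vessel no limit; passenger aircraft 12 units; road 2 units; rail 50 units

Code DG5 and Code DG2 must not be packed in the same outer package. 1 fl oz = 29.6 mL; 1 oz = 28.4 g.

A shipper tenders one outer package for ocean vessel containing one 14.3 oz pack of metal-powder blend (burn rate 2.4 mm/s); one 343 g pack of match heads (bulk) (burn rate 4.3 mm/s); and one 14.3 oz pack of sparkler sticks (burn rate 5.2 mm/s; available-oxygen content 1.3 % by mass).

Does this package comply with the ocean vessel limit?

Burn rate 2.4 mm/s meets the Code DG7 criterion (Flammable Solid), so the metal-powder blend is Code DG7.
Burn rate 4.3 mm/s meets the Code DG7 criterion (Flammable Solid), so the match heads (bulk) are Code DG7.
Sparkler sticks: burn rate 5.2 mm/s > 2 mm/s → Code DG7 (Flammable Solid).
Code DG7 net quantity: (one 14.3 oz pack = 406.12 g) + 343 g + (one 14.3 oz pack = 406.12 g) = 1155.24 g.
1155.24 g exceeds the ocean vessel limit of 1 kg for Code DG7.

No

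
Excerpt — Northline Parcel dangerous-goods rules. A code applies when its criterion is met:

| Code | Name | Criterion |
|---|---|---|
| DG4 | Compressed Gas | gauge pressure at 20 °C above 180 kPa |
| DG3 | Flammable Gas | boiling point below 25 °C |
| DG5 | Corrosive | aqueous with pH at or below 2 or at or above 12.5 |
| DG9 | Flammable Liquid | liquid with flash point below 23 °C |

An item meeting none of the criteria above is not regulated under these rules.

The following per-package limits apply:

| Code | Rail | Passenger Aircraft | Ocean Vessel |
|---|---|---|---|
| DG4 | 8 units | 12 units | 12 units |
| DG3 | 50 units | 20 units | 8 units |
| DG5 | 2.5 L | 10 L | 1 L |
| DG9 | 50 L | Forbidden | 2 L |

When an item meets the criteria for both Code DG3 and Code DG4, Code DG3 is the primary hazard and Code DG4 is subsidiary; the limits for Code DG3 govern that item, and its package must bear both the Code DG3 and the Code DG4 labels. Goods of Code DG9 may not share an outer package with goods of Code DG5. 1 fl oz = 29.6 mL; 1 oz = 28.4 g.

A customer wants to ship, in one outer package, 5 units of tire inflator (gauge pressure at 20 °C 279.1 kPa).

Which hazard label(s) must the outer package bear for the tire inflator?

The tire inflator has gauge pressure at 20 °C 279.1 kPa, which is > 180 kPa, so it is Code DG4 (Compressed Gas).
Only the Code DG4 label is required.

Code DG4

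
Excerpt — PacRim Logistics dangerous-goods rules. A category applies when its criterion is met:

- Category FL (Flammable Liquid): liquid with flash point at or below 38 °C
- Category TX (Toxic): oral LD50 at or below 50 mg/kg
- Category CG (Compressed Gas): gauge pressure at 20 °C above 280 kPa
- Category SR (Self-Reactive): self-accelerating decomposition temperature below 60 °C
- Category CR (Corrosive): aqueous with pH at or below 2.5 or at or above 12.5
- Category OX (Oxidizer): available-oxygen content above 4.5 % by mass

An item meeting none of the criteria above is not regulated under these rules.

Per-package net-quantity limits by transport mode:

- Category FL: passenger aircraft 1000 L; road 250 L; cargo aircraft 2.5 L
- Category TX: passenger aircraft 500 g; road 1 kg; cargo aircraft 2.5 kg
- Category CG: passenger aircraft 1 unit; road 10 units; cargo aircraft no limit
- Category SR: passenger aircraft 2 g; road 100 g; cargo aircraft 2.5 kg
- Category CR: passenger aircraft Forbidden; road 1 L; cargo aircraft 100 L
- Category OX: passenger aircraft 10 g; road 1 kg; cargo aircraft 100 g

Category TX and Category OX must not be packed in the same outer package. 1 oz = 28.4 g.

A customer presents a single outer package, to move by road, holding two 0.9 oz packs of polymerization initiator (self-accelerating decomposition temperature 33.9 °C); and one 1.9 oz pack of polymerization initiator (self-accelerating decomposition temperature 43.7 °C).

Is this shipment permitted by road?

The polymerization initiator has self-accelerating decomposition temperature 33.9 °C, which is < 60 °C, so it is Category SR (Self-Reactive).
Polymerization initiator: self-accelerating decomposition temperature 43.7 °C < 60 °C → Category SR (Self-Reactive).
Category SR net quantity: (two 0.9 oz packs = 51.12 g) + (one 1.9 oz pack = 53.96 g) = 105.08 g.
105.08 g exceeds the road limit of 100 g for Category SR.

No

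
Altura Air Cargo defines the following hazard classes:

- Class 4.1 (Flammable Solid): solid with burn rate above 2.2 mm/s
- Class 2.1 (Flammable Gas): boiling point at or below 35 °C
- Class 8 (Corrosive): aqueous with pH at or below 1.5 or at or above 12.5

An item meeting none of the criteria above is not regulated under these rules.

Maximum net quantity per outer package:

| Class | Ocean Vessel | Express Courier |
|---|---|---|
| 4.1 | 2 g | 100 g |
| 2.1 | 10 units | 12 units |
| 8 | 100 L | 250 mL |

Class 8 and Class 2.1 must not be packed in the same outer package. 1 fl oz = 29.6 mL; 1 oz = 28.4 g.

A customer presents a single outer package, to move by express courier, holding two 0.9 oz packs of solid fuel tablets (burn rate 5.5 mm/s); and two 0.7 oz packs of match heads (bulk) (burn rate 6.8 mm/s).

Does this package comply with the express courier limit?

Yes

Solid fuel tablets: burn rate 5.5 mm/s > 2.2 mm/s → Class 4.1 (Flammable Solid).
Match heads (bulk): burn rate 6.8 mm/s > 2.2 mm/s → Class 4.1 (Flammable Solid).
Class 4.1 net quantity: (two 0.9 oz packs = 51.12 g) + (two 0.7 oz packs = 39.76 g) = 90.88 g.
That is within the Class 4.1 express courier limit of 100 g.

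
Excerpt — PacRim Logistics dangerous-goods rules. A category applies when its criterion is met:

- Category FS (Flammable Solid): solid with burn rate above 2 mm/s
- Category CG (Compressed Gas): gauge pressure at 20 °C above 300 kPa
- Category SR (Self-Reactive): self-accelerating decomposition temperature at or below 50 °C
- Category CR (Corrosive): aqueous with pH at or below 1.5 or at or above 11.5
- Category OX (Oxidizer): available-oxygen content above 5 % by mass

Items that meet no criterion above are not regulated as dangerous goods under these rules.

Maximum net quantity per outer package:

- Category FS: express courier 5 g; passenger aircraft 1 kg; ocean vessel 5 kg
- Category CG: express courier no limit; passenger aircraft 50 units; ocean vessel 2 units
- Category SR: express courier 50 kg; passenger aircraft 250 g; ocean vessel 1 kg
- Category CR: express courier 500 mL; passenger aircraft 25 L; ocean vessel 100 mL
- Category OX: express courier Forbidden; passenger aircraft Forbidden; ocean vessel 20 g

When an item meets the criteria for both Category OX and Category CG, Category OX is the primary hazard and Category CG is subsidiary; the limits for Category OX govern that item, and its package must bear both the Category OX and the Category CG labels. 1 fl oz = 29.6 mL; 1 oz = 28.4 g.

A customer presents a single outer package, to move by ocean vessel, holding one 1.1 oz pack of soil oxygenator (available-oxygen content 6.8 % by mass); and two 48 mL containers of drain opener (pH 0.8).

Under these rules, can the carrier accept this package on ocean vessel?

No

Available-oxygen content 6.8 % by mass meets the Category OX criterion (Oxidizer), so the soil oxygenator is Category OX.
pH 0.8 meets the Category CR criterion (Corrosive), so the drain opener is Category CR.
Category CR quantity: two 48 mL containers = 96 mL.
96 mL ≤ 100 mL (ocean vessel limit, Category CR) — within limit.
Category OX quantity: one 1.1 oz pack = 31.24 g.
31.24 g exceeds the ocean vessel limit of 20 g for Category OX.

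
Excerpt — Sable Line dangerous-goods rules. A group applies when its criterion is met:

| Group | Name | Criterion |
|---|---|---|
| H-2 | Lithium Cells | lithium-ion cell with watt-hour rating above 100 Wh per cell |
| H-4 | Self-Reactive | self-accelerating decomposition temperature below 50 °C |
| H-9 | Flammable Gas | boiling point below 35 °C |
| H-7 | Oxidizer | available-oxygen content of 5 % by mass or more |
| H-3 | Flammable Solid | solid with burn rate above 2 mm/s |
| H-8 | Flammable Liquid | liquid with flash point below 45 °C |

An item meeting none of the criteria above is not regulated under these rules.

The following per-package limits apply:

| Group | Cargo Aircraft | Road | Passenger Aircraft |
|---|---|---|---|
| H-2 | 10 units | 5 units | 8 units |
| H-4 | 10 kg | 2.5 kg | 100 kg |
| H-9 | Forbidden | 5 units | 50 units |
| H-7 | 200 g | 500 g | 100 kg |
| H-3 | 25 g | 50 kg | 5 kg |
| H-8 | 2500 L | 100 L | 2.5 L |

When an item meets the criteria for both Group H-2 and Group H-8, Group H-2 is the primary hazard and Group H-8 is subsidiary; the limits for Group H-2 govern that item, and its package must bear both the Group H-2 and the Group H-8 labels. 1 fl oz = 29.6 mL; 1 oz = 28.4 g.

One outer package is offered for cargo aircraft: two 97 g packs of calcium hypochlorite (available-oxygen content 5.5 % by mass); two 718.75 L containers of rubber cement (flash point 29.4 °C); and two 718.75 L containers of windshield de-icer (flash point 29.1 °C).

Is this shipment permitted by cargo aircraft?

No

Calcium hypochlorite: available-oxygen content 5.5 % by mass ≥ 5 % by mass → Group H-7 (Oxidizer).
The rubber cement has flash point 29.4 °C, which is < 45 °C, so it is Group H-8 (Flammable Liquid).
Windshield de-icer: flash point 29.1 °C < 45 °C → Group H-8 (Flammable Liquid).
Group H-8 net quantity: (two 718.75 L containers = 1437.5 L) + (two 718.75 L containers = 1437.5 L) = 2875 L.
2875 L > 2500 L (cargo aircraft limit, Group H-8) — over the limit.
Group H-7 quantity: two 97 g packs = 194 g.
194 g is within the cargo aircraft limit of 200 g for Group H-7.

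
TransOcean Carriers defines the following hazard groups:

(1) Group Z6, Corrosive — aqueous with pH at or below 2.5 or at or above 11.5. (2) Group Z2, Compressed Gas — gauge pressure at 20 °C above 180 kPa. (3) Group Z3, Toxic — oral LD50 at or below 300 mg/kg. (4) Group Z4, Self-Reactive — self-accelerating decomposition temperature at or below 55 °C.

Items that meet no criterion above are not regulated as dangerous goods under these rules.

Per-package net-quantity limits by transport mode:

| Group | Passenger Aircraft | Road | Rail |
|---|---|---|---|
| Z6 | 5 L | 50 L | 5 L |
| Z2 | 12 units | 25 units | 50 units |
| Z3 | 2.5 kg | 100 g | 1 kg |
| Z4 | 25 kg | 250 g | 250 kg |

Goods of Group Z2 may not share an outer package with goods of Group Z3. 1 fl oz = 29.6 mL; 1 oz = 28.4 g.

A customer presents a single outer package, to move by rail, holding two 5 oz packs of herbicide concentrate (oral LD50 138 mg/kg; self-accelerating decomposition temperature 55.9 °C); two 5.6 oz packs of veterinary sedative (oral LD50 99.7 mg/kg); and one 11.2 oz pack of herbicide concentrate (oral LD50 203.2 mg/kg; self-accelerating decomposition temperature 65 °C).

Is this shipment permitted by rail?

The herbicide concentrate has oral LD50 138 mg/kg, which is ≤ 300 mg/kg, so it is Group Z3 (Toxic).
Veterinary sedative: oral LD50 99.7 mg/kg ≤ 300 mg/kg → Group Z3 (Toxic).
With oral LD50 203.2 mg/kg (≤ 300 mg/kg), the herbicide concentrate falls in Group Z3.
Total Group Z3: (two 5 oz packs = 284 g) + (two 5.6 oz packs = 318.08 g) + (one 11.2 oz pack = 318.08 g) = 920.16 g.
920.16 g ≤ 1 kg (rail limit, Group Z3) — within limit.

Yes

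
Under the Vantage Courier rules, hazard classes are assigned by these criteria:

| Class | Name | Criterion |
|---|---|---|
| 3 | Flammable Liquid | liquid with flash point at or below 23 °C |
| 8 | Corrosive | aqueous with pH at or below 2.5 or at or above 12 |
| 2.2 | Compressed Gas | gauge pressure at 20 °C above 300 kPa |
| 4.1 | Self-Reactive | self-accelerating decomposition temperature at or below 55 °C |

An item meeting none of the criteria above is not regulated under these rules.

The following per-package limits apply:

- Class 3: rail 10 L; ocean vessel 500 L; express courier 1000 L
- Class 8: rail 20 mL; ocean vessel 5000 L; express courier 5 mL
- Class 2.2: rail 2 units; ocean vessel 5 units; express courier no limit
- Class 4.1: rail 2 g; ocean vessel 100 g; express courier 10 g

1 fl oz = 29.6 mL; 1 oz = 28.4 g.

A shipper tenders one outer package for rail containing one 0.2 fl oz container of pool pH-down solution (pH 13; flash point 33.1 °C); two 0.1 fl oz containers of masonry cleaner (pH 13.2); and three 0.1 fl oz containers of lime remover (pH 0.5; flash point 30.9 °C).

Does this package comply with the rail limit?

With pH 13 (≥ 12), the pool pH-down solution falls in Class 8.
With pH 13.2 (≥ 12), the masonry cleaner falls in Class 8.
pH 0.5 meets the Class 8 criterion (Corrosive), so the lime remover is Class 8.
Total Class 8: (one 0.2 fl oz container = 5.92 mL) + (two 0.1 fl oz containers = 5.92 mL) + (three 0.1 fl oz containers = 8.88 mL) = 20.72 mL.
That exceeds the Class 8 rail limit of 20 mL.

No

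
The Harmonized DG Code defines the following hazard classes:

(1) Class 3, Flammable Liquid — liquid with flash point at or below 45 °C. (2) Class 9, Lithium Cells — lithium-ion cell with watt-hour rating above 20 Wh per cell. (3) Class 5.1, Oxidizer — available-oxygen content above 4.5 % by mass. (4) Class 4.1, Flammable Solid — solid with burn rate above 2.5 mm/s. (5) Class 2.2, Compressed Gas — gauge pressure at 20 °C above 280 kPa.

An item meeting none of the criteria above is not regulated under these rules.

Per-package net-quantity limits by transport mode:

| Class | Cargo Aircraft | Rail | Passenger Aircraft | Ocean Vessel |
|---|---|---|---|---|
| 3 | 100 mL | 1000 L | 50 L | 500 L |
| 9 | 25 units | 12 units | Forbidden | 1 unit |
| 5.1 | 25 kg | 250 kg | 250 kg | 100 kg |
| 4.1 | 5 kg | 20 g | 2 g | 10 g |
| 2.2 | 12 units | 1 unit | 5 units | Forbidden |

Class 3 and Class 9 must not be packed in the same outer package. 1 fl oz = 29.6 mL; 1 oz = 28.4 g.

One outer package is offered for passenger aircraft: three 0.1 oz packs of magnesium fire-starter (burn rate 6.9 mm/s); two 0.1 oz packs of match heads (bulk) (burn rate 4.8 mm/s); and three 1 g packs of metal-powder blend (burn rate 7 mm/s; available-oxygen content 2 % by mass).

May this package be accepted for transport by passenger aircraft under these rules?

The magnesium fire-starter has burn rate 6.9 mm/s, which is > 2.5 mm/s, so it is Class 4.1 (Flammable Solid).
With burn rate 4.8 mm/s (> 2.5 mm/s), the match heads (bulk) fall in Class 4.1.
The metal-powder blend has burn rate 7 mm/s, which is > 2.5 mm/s, so it is Class 4.1 (Flammable Solid).
Total Class 4.1: (three 0.1 oz packs = 8.52 g) + (two 0.1 oz packs = 5.68 g) + (three 1 g packs = 3 g) = 17.2 g.
17.2 g > 2 g (passenger aircraft limit, Class 4.1) — over the limit.

No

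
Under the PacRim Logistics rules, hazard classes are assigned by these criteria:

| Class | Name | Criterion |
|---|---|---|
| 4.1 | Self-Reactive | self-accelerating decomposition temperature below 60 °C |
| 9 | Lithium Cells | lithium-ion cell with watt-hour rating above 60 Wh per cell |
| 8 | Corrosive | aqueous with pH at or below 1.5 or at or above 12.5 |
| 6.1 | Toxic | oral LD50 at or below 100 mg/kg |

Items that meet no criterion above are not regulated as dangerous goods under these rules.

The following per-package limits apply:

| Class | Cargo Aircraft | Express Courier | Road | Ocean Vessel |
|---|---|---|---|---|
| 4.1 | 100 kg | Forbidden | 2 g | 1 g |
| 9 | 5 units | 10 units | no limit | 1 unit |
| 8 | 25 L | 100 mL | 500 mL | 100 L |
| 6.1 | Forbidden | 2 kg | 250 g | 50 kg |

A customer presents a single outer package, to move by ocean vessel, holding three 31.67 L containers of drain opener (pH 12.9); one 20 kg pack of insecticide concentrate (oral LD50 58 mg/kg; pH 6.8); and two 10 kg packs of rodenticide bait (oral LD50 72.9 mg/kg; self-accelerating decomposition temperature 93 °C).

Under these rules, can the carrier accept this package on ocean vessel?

pH 12.9 meets the Class 8 criterion (Corrosive), so the drain opener is Class 8.
The insecticide concentrate has oral LD50 58 mg/kg, which is ≤ 100 mg/kg, so it is Class 6.1 (Toxic).
Rodenticide bait: oral LD50 72.9 mg/kg ≤ 100 mg/kg → Class 6.1 (Toxic).
Total Class 6.1: 20 kg + (two 10 kg packs = 20 kg) = 40 kg.
40 kg ≤ 50 kg (ocean vessel limit, Class 6.1) — within limit.
Class 8 quantity: three 31.67 L containers = 95.01 L.
95.01 L ≤ 100 L (ocean vessel limit, Class 8) — within limit.
Every hazard class is within its ocean vessel limit and no segregation rule is violated.

Yes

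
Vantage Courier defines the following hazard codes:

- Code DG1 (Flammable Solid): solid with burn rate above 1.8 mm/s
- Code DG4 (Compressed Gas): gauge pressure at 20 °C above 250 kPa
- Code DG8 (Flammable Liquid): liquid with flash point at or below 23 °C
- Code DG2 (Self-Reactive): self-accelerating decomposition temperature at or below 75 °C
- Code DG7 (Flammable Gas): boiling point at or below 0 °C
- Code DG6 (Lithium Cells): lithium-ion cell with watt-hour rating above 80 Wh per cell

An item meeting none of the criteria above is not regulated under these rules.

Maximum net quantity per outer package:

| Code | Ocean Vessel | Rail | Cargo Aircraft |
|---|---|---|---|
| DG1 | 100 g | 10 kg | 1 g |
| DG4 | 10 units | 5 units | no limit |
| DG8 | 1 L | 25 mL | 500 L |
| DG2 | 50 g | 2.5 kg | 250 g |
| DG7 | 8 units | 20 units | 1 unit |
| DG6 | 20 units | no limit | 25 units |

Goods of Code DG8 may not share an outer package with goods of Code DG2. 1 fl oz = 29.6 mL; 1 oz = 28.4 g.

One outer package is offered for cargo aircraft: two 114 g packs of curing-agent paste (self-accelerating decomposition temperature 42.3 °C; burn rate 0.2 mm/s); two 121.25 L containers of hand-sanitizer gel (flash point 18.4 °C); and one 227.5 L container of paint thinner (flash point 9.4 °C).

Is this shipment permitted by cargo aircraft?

No

With self-accelerating decomposition temperature 42.3 °C (≤ 75 °C), the curing-agent paste falls in Code DG2.
Flash point 18.4 °C meets the Code DG8 criterion (Flammable Liquid), so the hand-sanitizer gel is Code DG8.
Flash point 9.4 °C meets the Code DG8 criterion (Flammable Liquid), so the paint thinner is Code DG8.
Code DG8 net quantity: (two 121.25 L containers = 242.5 L) + 227.5 L = 470 L.
That is within the Code DG8 cargo aircraft limit of 500 L.
Code DG2 quantity: two 114 g packs = 228 g.
228 g ≤ 250 g (cargo aircraft limit, Code DG2) — within limit.
Code DG8 and Code DG2 may not share an outer package.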